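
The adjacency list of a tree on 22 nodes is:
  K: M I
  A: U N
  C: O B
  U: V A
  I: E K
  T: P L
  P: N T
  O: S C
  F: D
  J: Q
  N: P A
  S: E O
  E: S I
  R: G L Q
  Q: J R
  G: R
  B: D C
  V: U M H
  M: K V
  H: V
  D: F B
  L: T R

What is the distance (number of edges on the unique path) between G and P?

4

Walking from G: G – R – L – T – P. Length 4.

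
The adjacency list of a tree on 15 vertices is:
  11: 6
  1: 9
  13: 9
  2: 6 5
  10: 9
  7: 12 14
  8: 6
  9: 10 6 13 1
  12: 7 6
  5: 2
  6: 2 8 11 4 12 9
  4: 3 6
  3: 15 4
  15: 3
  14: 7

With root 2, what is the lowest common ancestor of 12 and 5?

2

12's ancestor chain is 12, 6, 2 and 5's is 5, 2; they first meet at 2.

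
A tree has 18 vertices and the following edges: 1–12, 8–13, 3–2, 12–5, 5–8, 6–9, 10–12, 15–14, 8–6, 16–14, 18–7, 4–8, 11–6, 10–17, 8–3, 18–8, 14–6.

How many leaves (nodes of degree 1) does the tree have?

10

The leaves are 1, 2, 4, 7, 9, 11, 13, 15, 16, 17.
That is 10 leaves.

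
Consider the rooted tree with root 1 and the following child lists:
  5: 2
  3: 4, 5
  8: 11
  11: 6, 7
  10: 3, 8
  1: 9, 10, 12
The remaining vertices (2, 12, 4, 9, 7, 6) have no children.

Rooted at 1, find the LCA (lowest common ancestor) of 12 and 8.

1

Ancestors of 12 (toward the root): 12, 1.
Ancestors of 8: 8, 10, 1.
The deepest node appearing in both lists is 1.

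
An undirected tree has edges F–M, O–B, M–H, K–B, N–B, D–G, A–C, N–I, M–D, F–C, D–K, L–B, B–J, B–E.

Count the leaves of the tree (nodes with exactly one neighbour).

Degree-1 nodes: A, E, G, H, I, J, L, O — 8 of them.

8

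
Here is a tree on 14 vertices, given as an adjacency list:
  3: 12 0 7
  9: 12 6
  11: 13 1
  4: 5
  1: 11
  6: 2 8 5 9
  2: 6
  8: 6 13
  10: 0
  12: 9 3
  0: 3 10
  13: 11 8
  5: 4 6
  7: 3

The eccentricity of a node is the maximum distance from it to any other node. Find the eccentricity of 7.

8

Distances from 7 peak at 8, attained at 1.
7-3-12-9-6-8-13-11-1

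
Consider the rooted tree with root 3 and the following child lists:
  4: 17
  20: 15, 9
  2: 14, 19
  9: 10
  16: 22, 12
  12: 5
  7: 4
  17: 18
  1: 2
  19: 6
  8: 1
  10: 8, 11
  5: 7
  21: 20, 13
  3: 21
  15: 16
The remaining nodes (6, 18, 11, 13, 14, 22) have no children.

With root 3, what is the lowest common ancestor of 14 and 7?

14's ancestor chain is 14, 2, 1, 8, 10, 9, 20, 21, 3 and 7's is 7, 5, 12, 16, 15, 20, 21, 3; they first meet at 20.

20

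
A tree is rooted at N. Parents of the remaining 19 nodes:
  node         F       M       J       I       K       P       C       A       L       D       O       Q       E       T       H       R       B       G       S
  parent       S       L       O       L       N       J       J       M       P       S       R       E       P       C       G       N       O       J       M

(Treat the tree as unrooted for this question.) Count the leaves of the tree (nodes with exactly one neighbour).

9

Exactly 9 nodes have a single neighbour: A, B, D, F, H, I, K, Q, T.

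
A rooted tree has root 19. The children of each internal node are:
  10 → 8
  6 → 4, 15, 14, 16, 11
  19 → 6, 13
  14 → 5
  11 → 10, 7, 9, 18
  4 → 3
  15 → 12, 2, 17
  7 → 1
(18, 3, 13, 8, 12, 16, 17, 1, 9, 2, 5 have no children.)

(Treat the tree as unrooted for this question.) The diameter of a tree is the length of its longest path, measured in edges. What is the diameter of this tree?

5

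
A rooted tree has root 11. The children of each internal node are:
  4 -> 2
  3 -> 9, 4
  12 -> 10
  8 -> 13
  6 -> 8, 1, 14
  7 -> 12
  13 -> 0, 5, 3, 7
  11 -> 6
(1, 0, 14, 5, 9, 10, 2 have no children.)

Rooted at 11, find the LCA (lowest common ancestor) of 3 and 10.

13

Path 3→root: 3 13 8 6 11; path 10→root: 10 12 7 13 8 6 11.
First common node: 13.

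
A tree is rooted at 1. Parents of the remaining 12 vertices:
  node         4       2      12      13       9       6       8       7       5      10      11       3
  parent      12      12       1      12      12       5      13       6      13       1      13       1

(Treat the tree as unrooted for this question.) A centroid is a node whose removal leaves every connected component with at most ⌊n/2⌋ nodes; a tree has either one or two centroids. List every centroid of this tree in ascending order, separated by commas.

If 12 is removed the pieces have sizes 6, 3, 1, 1, 1, all ≤ ⌊13/2⌋ = 6.
No neighbour of 12 does as well, so 12 is the unique centroid.

12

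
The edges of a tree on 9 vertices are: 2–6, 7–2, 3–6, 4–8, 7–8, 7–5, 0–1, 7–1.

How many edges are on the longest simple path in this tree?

A longest path is 3 - 6 - 2 - 7 - 8 - 4, with 5 edges.

5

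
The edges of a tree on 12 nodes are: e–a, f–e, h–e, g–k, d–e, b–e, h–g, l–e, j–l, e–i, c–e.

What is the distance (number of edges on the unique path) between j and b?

j - l - e - b: 3 edges.

3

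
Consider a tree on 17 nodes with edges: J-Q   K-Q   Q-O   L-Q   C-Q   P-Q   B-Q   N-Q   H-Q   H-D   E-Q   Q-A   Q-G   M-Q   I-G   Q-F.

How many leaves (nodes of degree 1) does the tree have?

The leaves are A, B, C, D, E, F, I, J, K, L, M, N, O, P.
That is 14 leaves.

14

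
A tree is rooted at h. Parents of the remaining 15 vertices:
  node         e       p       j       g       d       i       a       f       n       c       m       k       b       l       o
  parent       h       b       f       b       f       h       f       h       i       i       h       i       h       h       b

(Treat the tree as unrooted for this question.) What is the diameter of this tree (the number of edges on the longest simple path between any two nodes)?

4

A longest path is n-i-h-f-j, with 4 edges.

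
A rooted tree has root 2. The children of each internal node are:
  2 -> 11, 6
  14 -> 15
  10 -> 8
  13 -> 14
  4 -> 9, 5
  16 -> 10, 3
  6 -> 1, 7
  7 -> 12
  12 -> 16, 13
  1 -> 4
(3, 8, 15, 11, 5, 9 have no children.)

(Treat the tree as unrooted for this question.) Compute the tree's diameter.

8

BFS from 5 reaches 8 last, at distance 8; BFS from 8 confirms no node is farther.
Path: 5 - 4 - 1 - 6 - 7 - 12 - 16 - 10 - 8.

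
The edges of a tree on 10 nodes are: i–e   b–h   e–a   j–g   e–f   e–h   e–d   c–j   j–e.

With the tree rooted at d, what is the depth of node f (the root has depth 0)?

2

d – e – f — 2 edges.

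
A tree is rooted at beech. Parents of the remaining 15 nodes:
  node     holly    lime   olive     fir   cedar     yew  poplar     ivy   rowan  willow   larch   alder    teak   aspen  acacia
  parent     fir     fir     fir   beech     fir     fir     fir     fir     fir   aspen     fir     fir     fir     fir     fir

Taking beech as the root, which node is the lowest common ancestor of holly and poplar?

holly's ancestor chain is holly, fir, beech and poplar's is poplar, fir, beech; they first meet at fir.

fir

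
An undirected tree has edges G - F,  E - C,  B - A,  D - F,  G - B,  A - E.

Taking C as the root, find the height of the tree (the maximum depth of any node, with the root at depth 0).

6

The longest root-to-leaf path is C – E – A – B – G – F – D (6 edges).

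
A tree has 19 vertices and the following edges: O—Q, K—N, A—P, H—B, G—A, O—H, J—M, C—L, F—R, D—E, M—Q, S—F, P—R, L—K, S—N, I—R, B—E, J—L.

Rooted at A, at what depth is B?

13

Path from A to B: A–P–R–F–S–N–K–L–J–M–Q–O–H–B, which has 13 edges.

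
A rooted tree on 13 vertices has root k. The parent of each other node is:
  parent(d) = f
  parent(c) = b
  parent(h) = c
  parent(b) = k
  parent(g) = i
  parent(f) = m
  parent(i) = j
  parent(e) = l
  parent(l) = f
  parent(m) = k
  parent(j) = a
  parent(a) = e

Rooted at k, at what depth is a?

Path from k to a: k – m – f – l – e – a, which has 5 edges.

5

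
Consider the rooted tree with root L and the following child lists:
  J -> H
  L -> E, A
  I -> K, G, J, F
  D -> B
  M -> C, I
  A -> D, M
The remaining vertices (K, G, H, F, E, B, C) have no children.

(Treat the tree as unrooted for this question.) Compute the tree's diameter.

6

Starting from B, a farthest node is H at distance 6.
One longest path: B-D-A-M-I-J-H.
So the diameter is 6.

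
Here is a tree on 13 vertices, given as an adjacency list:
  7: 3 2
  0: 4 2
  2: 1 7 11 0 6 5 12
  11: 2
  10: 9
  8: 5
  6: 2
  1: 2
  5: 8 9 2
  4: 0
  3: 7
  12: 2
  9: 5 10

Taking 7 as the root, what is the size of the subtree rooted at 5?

The subtree rooted at 5 contains: 5, 9, 8, 10 — 4 nodes.

4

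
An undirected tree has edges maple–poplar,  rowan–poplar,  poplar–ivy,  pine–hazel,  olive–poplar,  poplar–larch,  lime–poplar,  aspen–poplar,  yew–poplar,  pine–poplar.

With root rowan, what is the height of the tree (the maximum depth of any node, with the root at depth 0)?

A deepest node is hazel, reached by rowan → poplar → pine → hazel.
That path has 3 edges, so the height is 3.

3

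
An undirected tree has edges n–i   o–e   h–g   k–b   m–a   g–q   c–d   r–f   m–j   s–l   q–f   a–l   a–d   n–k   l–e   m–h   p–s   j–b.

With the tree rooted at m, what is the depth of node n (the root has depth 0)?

4

m – j – b – k – n — 4 edges.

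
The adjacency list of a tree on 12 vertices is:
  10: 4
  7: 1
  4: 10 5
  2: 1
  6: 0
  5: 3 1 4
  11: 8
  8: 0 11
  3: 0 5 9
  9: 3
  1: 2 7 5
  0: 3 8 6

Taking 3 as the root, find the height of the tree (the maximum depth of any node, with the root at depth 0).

3

The longest root-to-leaf path is 3 – 0 – 8 – 11 (3 edges).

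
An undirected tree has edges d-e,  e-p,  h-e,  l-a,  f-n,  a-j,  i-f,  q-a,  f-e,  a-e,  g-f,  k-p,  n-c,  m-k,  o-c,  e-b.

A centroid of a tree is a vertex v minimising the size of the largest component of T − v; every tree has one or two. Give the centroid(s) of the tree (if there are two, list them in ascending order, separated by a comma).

If e is removed the pieces have sizes 6, 4, 3, 1, 1, 1, all ≤ ⌊17/2⌋ = 8.
Every other node leaves some component of size > 8, so the centroid is unique.

e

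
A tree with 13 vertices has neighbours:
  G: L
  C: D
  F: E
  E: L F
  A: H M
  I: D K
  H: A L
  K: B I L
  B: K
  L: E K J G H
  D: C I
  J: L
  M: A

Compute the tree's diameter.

7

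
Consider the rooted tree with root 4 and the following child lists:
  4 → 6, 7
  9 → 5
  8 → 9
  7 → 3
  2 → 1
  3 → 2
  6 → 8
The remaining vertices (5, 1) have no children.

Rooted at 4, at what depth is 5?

Path from 4 to 5: 4–6–8–9–5, which has 4 edges.

4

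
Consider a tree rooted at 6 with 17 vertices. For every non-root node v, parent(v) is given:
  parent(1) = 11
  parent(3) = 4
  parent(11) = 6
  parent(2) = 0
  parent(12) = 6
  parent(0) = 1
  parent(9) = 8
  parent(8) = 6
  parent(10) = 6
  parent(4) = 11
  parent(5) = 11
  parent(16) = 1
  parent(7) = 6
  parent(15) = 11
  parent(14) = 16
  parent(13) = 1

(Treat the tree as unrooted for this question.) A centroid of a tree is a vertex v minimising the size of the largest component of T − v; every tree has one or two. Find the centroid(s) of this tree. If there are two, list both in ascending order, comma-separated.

Delete 11: the remaining components have sizes 6, 6, 2, 1, 1. Max 6 ≤ 8, so 11 is a centroid.
Every other node leaves some component of size > 8, so the centroid is unique.

11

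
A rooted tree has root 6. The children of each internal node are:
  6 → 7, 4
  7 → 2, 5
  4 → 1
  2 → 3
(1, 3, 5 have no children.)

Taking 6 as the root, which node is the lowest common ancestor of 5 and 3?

7

Path 5→root: 5 7 6; path 3→root: 3 2 7 6.
First common node: 7.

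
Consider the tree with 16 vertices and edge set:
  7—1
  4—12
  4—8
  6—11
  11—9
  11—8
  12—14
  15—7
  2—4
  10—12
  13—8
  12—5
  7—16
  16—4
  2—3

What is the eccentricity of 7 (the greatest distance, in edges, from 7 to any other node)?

Distances from 7 peak at 5, attained at 9 (6 also at distance 5).
7 – 16 – 4 – 8 – 11 – 9

5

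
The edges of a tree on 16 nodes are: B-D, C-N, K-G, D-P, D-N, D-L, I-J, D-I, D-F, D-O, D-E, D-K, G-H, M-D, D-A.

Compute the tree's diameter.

BFS from H reaches J last, at distance 5; BFS from J confirms no node is farther.
Path: H–G–K–D–I–J.

5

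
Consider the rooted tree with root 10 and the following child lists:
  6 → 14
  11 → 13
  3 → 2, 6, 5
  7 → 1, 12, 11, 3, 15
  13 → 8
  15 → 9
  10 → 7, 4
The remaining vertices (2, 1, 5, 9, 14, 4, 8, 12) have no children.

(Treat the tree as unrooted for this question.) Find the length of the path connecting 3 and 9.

3

The path is 3 - 7 - 15 - 9, which has 3 edges.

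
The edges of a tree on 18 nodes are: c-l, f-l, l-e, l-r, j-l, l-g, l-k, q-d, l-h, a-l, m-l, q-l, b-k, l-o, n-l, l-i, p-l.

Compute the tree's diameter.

A longest path is d – q – l – k – b, with 4 edges.

4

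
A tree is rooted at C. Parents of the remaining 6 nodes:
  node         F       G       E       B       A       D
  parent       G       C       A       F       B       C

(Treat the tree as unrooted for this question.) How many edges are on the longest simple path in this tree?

BFS from E reaches D last, at distance 6; BFS from D confirms no node is farther.
Path: E - A - B - F - G - C - D.

6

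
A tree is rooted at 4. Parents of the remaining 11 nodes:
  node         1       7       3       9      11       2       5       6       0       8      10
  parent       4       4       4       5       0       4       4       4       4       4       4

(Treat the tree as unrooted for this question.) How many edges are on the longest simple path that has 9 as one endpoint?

Distances from 9 peak at 4, attained at 11.
9-5-4-0-11

4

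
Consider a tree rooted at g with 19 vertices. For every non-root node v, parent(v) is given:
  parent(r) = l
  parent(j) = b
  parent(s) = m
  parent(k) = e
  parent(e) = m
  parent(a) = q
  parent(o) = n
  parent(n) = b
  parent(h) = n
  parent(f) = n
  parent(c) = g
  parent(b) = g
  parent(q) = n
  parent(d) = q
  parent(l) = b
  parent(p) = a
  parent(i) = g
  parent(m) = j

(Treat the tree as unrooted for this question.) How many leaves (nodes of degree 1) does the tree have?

10

The leaves are c, d, f, h, i, k, o, p, r, s.
That is 10 leaves.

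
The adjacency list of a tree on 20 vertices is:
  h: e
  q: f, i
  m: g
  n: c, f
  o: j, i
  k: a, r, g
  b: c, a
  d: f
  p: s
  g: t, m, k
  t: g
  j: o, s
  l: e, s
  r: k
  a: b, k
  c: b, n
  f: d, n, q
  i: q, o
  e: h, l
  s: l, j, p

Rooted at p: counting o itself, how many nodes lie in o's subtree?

14

Descendants of o (including itself): o, i, q, f, d, n, c, b, a, k, r, g, t, m. That's 14.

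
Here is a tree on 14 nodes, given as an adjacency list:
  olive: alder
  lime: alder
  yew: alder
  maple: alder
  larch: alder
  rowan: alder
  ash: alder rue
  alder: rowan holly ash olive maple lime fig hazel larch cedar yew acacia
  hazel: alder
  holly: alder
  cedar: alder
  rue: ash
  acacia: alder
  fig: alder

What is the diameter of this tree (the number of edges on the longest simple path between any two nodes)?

3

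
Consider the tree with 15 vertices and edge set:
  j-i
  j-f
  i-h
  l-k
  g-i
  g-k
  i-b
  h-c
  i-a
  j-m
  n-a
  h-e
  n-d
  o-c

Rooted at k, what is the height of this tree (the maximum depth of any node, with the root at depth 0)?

5

d sits deepest: k–g–i–a–n–d — 5 edges from the root.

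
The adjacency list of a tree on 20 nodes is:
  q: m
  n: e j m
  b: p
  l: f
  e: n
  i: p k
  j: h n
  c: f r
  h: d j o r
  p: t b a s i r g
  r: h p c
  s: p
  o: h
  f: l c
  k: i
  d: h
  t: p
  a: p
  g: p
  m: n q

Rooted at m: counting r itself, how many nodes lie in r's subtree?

12

Descendants of r (including itself): r, p, c, g, t, b, i, a, s, f, k, l. That's 12.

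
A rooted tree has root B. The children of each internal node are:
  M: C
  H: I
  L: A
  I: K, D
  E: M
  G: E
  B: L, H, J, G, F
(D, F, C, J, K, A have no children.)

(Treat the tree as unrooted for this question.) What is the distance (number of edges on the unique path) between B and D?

3

B–H–I–D: 3 edges.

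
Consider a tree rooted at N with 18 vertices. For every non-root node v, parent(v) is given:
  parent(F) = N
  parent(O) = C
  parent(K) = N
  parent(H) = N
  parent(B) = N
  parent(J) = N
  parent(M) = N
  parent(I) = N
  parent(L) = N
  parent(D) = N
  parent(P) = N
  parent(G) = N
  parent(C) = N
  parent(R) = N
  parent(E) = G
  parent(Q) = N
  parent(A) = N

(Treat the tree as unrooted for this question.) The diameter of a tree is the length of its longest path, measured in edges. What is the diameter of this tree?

4

Starting from O, a farthest node is E at distance 4.
One longest path: O–C–N–G–E.
So the diameter is 4.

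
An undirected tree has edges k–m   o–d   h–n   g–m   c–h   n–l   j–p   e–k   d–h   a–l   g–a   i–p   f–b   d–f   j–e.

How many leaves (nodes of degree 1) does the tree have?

4

Exactly 4 nodes have a single neighbour: b, c, i, o.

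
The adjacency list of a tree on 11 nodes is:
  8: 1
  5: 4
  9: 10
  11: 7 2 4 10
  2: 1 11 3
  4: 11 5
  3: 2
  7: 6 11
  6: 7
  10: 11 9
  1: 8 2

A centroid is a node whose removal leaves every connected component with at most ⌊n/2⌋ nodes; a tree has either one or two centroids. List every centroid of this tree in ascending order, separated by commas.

11

Removing 11 splits the tree into components of sizes 4, 2, 2, 2; the largest is 4 ≤ ⌊11/2⌋ = 5.
No neighbour of 11 does as well, so 11 is the unique centroid.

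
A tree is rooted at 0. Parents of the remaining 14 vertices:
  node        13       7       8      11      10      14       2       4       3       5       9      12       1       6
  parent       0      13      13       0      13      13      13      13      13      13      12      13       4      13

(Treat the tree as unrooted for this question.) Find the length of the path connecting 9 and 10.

3

The path is 9–12–13–10, which has 3 edges.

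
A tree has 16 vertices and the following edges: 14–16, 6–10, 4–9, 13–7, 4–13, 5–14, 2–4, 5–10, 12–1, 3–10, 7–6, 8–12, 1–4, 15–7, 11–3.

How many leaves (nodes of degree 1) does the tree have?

The leaves are 2, 8, 9, 11, 15, 16.
That is 6 leaves.

6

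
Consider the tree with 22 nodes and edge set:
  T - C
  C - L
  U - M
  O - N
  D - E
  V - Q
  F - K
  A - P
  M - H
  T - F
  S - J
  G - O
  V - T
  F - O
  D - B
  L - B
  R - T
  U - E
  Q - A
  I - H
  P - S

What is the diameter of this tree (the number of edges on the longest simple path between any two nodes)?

BFS from I reaches J last, at distance 15; BFS from J confirms no node is farther.
Path: I-H-M-U-E-D-B-L-C-T-V-Q-A-P-S-J.

15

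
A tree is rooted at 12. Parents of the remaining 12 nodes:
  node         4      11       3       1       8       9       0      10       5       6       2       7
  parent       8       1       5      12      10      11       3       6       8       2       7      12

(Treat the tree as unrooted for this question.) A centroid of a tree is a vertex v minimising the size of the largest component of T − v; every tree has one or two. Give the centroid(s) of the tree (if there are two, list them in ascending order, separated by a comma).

Delete 6: the remaining components have sizes 6, 6. Max 6 ≤ 6, so 6 is a centroid.
Every other node leaves some component of size > 6, so the centroid is unique.

6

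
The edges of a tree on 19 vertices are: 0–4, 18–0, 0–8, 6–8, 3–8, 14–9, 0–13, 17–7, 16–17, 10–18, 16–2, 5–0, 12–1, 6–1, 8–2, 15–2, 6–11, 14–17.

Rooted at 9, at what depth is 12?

9 – 14 – 17 – 16 – 2 – 8 – 6 – 1 – 12 — 8 edges.

8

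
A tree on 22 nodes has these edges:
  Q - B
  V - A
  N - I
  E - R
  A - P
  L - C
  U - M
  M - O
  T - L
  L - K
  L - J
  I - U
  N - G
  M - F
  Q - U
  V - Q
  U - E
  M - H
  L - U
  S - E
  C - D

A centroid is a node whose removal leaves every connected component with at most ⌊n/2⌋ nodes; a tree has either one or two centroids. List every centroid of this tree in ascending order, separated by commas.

U

Removing U splits the tree into components of sizes 6, 5, 4, 3, 3; the largest is 6 ≤ ⌊22/2⌋ = 11.
No neighbour of U does as well, so U is the unique centroid.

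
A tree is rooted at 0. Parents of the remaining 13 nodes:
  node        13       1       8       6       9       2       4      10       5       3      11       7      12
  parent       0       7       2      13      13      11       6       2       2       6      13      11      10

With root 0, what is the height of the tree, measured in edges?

5

The longest root-to-leaf path is 0 → 13 → 11 → 2 → 10 → 12 (5 edges).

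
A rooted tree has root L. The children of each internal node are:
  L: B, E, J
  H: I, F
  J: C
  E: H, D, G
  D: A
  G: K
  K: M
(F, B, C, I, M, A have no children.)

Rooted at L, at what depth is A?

3

Climbing from A to the root: A – D – E – L. That's 3 steps.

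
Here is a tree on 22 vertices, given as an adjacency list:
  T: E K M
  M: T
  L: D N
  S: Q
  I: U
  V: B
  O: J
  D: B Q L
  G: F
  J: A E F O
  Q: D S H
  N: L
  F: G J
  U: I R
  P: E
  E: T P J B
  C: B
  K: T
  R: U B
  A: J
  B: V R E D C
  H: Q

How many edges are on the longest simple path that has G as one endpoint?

Distances from G peak at 7, attained at I (S, H, N also at distance 7).
G–F–J–E–B–R–U–I

7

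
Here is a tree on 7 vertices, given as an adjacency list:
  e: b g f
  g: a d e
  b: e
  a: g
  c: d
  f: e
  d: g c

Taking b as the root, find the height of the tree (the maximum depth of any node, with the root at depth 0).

c sits deepest: b – e – g – d – c — 4 edges from the root.

4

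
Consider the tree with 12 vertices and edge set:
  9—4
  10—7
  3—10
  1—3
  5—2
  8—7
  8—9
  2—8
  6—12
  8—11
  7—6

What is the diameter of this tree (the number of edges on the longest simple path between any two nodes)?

6

BFS from 1 reaches 5 last, at distance 6; BFS from 5 confirms no node is farther.
Path: 1–3–10–7–8–2–5.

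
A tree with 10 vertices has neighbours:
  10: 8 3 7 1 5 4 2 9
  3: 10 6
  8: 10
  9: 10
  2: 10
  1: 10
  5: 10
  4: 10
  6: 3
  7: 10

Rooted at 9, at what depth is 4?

2

Path from 9 to 4: 9 – 10 – 4, which has 2 edges.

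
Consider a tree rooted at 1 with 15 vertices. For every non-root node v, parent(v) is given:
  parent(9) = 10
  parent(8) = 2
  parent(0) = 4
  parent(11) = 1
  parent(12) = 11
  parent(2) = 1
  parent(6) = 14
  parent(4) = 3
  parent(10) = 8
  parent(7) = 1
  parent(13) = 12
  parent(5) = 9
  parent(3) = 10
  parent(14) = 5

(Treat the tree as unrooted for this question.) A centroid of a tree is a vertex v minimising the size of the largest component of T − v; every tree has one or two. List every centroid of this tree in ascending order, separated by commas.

Removing 10 splits the tree into components of sizes 7, 4, 3; the largest is 7 ≤ ⌊15/2⌋ = 7.
Every other node leaves some component of size > 7, so the centroid is unique.

10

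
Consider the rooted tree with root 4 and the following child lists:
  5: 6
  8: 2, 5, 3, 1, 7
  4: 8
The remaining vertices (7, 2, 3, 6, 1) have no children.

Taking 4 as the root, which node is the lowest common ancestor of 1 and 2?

Path 1→root: 1 8 4; path 2→root: 2 8 4.
First common node: 8.

8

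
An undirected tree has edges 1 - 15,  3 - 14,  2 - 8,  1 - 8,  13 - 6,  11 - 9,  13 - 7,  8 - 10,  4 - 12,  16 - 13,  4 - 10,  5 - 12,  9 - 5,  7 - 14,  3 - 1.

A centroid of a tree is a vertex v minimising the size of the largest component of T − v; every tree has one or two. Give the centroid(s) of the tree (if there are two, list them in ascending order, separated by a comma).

If 1 is removed the pieces have sizes 8, 6, 1, all ≤ ⌊16/2⌋ = 8.
Its neighbour 8 also leaves a largest component of size 8, so both are centroids.

1, 8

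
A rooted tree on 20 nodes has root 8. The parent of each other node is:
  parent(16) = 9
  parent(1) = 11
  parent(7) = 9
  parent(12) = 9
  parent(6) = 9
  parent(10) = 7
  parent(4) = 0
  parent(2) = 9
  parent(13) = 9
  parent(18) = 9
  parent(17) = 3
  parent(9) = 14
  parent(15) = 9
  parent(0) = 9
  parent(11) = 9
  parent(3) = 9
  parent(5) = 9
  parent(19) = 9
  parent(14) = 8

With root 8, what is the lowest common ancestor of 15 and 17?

9

15's ancestor chain is 15, 9, 14, 8 and 17's is 17, 3, 9, 14, 8; they first meet at 9.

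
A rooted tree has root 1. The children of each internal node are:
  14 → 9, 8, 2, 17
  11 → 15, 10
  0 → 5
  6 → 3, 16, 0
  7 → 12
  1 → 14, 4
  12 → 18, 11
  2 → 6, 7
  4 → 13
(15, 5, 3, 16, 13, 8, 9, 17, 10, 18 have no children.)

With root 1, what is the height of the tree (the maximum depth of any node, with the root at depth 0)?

6

The longest root-to-leaf path is 1–14–2–7–12–11–10 (6 edges).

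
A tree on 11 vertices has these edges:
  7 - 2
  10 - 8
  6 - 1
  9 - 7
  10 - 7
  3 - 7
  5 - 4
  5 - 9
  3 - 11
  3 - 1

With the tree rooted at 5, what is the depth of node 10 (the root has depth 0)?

5 → 9 → 7 → 10 — 3 edges.

3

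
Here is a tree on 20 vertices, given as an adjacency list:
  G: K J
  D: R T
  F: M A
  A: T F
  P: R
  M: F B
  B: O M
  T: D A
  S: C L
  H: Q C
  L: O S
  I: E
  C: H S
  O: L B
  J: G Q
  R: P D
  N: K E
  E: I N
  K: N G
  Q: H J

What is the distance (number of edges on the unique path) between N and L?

The path is N - K - G - J - Q - H - C - S - L, which has 8 edges.

8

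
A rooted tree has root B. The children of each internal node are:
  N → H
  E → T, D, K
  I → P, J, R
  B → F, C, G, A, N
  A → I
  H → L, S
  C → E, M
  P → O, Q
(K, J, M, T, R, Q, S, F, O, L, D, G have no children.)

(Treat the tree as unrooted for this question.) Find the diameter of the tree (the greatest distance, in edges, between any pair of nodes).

7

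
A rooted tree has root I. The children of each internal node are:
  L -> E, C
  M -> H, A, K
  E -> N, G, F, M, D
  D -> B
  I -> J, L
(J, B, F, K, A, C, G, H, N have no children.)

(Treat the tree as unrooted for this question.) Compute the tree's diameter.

Starting from J, a farthest node is A at distance 5.
One longest path: J–I–L–E–M–A.
So the diameter is 5.

5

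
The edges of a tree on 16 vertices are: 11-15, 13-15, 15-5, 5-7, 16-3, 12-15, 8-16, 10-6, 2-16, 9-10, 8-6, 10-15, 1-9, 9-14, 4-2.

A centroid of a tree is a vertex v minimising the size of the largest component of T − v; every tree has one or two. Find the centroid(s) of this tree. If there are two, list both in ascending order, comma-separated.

Removing 10 splits the tree into components of sizes 6, 6, 3; the largest is 6 ≤ ⌊16/2⌋ = 8.
No neighbour of 10 does as well, so 10 is the unique centroid.

10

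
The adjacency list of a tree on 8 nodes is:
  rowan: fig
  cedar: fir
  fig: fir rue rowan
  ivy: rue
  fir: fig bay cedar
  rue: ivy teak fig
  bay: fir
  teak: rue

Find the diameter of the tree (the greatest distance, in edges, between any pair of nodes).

Starting from ivy, a farthest node is cedar at distance 4.
One longest path: ivy-rue-fig-fir-cedar.
So the diameter is 4.

4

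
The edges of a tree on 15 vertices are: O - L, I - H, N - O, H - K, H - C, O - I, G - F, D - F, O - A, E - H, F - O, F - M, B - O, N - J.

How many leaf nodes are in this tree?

10

Degree-1 nodes: A, B, C, D, E, G, J, K, L, M — 10 of them.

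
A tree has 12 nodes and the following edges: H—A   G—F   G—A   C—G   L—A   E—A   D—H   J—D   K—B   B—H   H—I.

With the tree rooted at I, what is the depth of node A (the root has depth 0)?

2

I → H → A — 2 edges.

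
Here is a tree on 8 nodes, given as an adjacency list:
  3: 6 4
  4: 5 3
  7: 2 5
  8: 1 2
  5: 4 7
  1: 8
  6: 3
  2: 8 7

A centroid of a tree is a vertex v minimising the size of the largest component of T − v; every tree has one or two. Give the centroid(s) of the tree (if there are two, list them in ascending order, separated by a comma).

Delete 7: the remaining components have sizes 4, 3. Max 4 ≤ 4, so 7 is a centroid.
Its neighbour 5 also leaves a largest component of size 4, so both are centroids.

5, 7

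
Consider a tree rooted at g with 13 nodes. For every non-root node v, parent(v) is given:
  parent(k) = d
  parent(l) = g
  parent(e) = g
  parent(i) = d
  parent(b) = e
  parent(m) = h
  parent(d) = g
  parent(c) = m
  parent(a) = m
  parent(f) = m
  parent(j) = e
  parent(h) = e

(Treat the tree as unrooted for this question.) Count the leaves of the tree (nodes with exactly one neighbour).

8

Exactly 8 nodes have a single neighbour: a, b, c, f, i, j, k, l.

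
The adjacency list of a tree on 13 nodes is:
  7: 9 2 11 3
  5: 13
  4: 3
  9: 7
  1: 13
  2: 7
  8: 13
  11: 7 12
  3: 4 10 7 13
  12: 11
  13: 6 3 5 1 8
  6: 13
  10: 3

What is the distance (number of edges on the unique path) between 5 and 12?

5 - 13 - 3 - 7 - 11 - 12: 5 edges.

5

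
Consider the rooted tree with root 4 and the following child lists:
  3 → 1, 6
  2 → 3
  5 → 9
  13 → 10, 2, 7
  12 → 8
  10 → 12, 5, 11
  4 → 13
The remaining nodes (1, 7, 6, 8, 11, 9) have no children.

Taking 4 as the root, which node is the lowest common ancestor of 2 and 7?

13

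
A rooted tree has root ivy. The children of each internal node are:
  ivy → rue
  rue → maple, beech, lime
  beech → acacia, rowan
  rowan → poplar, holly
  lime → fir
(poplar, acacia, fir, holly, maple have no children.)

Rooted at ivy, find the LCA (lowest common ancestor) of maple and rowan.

maple's ancestor chain is maple, rue, ivy and rowan's is rowan, beech, rue, ivy; they first meet at rue.

rue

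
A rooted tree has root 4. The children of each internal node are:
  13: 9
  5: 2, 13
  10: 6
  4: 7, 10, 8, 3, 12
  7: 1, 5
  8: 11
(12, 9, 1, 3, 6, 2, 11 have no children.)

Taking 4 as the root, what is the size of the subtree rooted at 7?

7's subtree: {7, 5, 1, 13, 2, 9}, size 6.

6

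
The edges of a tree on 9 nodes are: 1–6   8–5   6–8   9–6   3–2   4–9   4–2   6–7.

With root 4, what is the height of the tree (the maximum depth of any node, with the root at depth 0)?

5 sits deepest: 4-9-6-8-5 — 4 edges from the root.

4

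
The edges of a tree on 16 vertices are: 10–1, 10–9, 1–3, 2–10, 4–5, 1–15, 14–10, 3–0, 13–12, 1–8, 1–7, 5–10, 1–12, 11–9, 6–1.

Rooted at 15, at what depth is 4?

4

Path from 15 to 4: 15 – 1 – 10 – 5 – 4, which has 4 edges.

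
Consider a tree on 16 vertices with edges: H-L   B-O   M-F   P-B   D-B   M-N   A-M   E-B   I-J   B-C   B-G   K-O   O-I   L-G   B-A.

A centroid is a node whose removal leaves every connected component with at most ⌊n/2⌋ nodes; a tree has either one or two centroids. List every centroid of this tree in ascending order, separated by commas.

B

Delete B: the remaining components have sizes 4, 4, 3, 1, 1, 1, 1. Max 4 ≤ 8, so B is a centroid.
Every other node leaves some component of size > 8, so the centroid is unique.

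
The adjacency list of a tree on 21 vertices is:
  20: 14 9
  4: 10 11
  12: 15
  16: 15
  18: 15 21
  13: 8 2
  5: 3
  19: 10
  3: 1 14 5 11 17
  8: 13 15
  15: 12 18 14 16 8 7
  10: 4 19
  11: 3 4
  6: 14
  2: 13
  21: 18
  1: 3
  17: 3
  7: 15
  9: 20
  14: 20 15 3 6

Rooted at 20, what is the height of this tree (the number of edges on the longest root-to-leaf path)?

19 sits deepest: 20 – 14 – 3 – 11 – 4 – 10 – 19 — 6 edges from the root.

6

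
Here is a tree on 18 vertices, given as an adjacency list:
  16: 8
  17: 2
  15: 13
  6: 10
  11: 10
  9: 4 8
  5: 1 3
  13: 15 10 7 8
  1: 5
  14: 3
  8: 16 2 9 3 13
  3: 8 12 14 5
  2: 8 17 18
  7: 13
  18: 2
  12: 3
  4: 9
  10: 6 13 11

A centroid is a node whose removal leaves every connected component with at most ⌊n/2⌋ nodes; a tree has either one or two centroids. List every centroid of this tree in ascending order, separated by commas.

8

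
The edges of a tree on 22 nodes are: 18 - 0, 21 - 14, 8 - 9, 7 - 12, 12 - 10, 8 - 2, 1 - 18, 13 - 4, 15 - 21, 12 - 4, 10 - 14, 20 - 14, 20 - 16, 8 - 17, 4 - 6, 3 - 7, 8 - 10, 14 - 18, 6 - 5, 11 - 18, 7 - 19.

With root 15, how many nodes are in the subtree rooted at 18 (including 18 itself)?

4

Descendants of 18 (including itself): 18, 11, 0, 1. That's 4.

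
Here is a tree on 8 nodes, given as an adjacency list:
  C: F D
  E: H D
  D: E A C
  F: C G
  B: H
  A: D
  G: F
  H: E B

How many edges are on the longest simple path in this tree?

6

Starting from B, a farthest node is G at distance 6.
One longest path: B - H - E - D - C - F - G.
So the diameter is 6.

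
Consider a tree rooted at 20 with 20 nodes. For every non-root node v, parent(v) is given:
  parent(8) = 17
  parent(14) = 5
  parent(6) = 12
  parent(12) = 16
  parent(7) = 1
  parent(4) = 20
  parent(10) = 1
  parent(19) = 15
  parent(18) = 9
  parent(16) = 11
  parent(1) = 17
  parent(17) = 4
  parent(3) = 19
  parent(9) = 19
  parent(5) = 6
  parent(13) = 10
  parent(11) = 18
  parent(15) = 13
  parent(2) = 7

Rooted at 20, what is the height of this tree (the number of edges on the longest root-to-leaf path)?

15

14 sits deepest: 20 → 4 → 17 → 1 → 10 → 13 → 15 → 19 → 9 → 18 → 11 → 16 → 12 → 6 → 5 → 14 — 15 edges from the root.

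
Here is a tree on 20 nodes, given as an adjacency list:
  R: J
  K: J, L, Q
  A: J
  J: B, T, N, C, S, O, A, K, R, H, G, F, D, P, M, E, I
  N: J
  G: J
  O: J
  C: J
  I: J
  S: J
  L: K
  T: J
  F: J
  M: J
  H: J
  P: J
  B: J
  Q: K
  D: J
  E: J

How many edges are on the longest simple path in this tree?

3

A longest path is Q–K–J–F, with 3 edges.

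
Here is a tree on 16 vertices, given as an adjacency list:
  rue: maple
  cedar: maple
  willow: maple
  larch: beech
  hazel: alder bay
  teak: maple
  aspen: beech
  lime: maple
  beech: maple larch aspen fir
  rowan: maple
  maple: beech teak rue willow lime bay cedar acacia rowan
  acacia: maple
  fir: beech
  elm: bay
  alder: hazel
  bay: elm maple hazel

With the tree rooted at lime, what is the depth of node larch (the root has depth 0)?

Path from lime to larch: lime–maple–beech–larch, which has 3 edges.

3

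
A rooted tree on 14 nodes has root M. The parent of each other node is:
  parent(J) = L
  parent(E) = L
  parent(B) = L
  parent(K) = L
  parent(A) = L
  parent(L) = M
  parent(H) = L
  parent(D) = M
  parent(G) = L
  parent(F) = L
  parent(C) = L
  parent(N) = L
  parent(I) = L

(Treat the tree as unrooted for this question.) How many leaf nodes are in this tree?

Exactly 12 nodes have a single neighbour: A, B, C, D, E, F, G, H, I, J, K, N.

12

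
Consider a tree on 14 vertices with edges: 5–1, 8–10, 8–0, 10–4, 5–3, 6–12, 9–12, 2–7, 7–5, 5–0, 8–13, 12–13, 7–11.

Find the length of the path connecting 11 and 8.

4

The path is 11–7–5–0–8, which has 4 edges.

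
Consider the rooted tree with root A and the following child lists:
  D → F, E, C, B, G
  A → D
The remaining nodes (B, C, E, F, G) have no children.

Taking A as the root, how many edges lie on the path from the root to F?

Path from A to F: A → D → F, which has 2 edges.

2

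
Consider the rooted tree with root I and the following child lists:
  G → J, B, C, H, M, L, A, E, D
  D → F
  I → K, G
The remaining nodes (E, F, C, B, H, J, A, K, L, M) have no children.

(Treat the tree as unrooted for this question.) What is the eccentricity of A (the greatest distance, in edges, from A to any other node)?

3

A farthest node from A is K (F also at distance 3).
The path A–G–I–K has 3 edges.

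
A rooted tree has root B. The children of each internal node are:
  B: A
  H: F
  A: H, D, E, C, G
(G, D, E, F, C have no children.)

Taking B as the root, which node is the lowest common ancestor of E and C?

E's ancestor chain is E, A, B and C's is C, A, B; they first meet at A.

A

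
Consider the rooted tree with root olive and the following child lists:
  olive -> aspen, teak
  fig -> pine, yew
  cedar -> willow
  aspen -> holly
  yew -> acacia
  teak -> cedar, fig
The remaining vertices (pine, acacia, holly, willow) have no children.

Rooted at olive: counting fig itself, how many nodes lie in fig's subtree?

4

The subtree rooted at fig contains: fig, yew, pine, acacia — 4 nodes.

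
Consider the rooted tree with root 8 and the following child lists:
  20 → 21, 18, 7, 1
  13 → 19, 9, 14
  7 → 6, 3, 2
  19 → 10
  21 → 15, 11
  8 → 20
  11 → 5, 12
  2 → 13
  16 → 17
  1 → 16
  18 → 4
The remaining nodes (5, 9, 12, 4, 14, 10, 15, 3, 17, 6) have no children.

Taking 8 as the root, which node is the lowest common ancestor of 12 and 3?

20

12's ancestor chain is 12, 11, 21, 20, 8 and 3's is 3, 7, 20, 8; they first meet at 20.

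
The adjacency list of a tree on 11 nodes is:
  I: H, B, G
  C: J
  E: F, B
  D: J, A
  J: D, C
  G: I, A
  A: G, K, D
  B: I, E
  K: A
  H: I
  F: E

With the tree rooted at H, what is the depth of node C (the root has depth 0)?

H – I – G – A – D – J – C — 6 edges.

6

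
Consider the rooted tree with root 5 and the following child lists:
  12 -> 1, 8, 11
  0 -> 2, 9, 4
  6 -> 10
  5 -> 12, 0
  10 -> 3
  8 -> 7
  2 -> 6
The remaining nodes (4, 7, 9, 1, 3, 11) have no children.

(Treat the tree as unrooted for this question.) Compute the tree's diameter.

Starting from 3, a farthest node is 7 at distance 8.
One longest path: 3 – 10 – 6 – 2 – 0 – 5 – 12 – 8 – 7.
So the diameter is 8.

8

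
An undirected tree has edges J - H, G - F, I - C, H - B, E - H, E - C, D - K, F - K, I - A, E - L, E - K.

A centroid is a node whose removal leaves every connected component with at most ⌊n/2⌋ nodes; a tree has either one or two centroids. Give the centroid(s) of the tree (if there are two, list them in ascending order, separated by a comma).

If E is removed the pieces have sizes 4, 3, 3, 1, all ≤ ⌊12/2⌋ = 6.
No neighbour of E does as well, so E is the unique centroid.

E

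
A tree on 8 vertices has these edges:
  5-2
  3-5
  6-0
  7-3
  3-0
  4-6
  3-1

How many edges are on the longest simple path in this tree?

A longest path is 4-6-0-3-5-2, with 5 edges.

5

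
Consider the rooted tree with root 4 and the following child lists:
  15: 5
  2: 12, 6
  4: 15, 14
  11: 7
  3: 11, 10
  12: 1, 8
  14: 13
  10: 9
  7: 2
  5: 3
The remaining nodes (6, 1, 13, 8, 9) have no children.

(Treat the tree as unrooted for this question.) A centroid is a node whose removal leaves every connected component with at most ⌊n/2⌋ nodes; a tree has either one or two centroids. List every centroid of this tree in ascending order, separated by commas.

3

If 3 is removed the pieces have sizes 7, 5, 2, all ≤ ⌊15/2⌋ = 7.
No neighbour of 3 does as well, so 3 is the unique centroid.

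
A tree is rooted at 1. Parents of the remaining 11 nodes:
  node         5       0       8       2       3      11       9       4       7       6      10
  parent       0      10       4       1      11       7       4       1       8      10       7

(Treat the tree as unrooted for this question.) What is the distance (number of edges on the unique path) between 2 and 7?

Walking from 2: 2–1–4–8–7. Length 4.

4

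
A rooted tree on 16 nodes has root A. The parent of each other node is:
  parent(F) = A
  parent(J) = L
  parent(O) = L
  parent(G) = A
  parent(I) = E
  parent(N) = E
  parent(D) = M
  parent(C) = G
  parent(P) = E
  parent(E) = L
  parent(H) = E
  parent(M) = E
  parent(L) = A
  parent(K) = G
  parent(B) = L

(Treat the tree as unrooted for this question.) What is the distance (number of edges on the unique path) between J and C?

Walking from J: J–L–A–G–C. Length 4.

4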